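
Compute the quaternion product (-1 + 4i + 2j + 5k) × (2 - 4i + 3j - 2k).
18 - 7i - 11j + 32k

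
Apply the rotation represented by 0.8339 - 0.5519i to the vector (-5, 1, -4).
(-5, -3.291, -2.484)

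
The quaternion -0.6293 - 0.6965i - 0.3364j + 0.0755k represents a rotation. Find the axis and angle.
axis = (-0.8962, -0.4329, 0.0971), θ = 258°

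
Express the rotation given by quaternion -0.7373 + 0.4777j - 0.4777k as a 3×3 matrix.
[[0.0872, -0.7044, -0.7044], [0.7044, 0.5436, -0.4564], [0.7044, -0.4564, 0.5436]]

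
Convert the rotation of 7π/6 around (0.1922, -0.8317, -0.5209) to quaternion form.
-0.2588 + 0.1857i - 0.8034j - 0.5032k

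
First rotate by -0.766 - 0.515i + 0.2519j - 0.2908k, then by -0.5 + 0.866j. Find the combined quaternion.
0.1649 + 0.0057i - 0.7893j + 0.5914k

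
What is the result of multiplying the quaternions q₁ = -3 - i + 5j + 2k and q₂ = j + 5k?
-15 + 23i + 2j - 16k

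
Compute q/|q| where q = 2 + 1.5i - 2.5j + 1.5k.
0.5208 + 0.3906i - 0.6509j + 0.3906k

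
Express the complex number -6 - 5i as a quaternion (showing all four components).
-6 - 5i + 0j + 0k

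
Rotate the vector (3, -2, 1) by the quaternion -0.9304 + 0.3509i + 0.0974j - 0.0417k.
(2.741, -0.418, 2.513)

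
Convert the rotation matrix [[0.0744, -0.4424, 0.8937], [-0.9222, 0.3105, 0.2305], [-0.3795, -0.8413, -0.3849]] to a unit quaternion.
0.5 - 0.5359i + 0.6366j - 0.2399k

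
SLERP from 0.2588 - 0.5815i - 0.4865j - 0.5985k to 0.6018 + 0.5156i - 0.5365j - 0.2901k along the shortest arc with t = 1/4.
0.4183 - 0.3278i - 0.5915j - 0.6064k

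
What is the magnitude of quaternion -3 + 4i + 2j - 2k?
√33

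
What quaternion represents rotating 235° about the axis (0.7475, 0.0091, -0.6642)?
-0.4617 + 0.663i + 0.0081j - 0.5892k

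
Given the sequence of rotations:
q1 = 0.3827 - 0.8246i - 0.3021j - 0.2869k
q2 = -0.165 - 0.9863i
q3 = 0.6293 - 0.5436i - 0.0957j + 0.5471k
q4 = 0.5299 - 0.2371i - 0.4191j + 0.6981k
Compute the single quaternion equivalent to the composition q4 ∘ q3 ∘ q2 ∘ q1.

q2 · q1 = -0.8764 - 0.2414i - 0.2331j + 0.3453k
q3 · q2 · q1 = -0.894 + 0.419i - 0.0072j - 0.1586k
q4 · q3 · q2 · q1 = -0.2667 + 0.5055i + 0.6258j - 0.5308k
-0.2667 + 0.5055i + 0.6258j - 0.5308k


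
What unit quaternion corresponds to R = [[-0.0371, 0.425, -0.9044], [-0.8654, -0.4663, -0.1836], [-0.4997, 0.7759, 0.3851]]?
-0.4695 - 0.5109i + 0.2155j + 0.6871k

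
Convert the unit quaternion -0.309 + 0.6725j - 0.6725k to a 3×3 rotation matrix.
[[-0.809, -0.4156, -0.4156], [0.4156, 0.0955, -0.9045], [0.4156, -0.9045, 0.0955]]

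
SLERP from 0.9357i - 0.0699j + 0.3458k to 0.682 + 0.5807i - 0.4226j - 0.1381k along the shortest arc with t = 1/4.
0.2017 + 0.932i - 0.1818j + 0.2401k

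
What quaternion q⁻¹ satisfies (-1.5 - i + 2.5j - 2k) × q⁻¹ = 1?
-0.1111 + 0.0741i - 0.1852j + 0.1481k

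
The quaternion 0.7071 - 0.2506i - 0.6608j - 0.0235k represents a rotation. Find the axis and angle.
axis = (-0.3544, -0.9345, -0.0332), θ = π/2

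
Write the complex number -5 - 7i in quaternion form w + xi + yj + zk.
-5 - 7i + 0j + 0k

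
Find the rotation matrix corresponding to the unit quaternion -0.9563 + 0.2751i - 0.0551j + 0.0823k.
[[0.9804, 0.1271, 0.1507], [-0.1877, 0.8351, 0.5171], [-0.0601, -0.5352, 0.8426]]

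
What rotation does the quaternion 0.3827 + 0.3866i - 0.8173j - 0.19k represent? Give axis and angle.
axis = (0.4185, -0.8846, -0.2057), θ = 3π/4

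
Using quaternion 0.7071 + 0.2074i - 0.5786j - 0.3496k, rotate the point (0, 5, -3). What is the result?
(4.162, 3.014, 2.756)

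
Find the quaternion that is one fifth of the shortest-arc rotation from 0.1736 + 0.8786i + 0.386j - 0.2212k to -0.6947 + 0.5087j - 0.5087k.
-0.035 + 0.7993i + 0.4925j - 0.3425k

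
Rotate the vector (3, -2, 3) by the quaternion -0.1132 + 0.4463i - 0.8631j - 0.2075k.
(-0.063, -1.824, -4.321)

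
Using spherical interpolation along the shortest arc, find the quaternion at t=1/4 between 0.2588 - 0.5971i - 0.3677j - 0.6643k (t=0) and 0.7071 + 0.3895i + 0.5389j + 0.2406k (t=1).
-0.0044 - 0.618i - 0.4735j - 0.6276k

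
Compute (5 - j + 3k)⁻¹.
0.1429 + 0.0286j - 0.0857k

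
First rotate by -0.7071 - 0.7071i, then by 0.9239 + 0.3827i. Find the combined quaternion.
-0.3827 - 0.9239i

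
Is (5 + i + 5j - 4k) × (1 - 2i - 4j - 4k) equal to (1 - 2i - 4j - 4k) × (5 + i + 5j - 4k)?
No: pq = 11 - 45i - 3j - 18k ≠ 11 + 27i - 27j - 30k = qp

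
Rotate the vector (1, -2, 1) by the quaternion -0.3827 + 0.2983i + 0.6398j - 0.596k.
(-1.225, 0.08, 2.119)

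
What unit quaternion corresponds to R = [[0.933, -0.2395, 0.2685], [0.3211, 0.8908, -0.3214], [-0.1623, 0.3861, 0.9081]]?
0.9659 + 0.1831i + 0.1115j + 0.1451k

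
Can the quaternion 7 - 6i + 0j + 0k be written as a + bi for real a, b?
Yes. The quaternion 7 - 6i has j- and k-coefficients y = z = 0, so it lies in the complex subalgebra spanned by 1 and i.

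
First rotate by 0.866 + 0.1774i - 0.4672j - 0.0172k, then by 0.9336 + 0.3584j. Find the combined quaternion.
0.9759 + 0.1595i - 0.1258j - 0.0796k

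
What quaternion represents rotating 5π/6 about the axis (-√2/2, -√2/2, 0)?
0.2588 - 0.683i - 0.683j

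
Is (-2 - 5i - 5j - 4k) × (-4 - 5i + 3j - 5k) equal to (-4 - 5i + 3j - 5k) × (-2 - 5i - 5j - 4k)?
No: pq = -22 + 67i + 9j - 14k ≠ -22 - 7i + 19j + 66k = qp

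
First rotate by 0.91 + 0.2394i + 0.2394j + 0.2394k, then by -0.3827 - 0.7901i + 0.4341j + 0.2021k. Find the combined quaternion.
-0.3114 - 0.7551i + 0.5409j - 0.2008k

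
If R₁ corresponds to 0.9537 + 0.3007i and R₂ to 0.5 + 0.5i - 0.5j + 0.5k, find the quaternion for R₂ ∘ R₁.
0.3265 + 0.6272i - 0.3265j + 0.6272k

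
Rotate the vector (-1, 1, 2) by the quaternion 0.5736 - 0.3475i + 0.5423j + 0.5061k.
(-0.316, 1.938, 1.465)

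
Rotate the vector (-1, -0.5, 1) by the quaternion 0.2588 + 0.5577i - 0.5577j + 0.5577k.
(1.033, -0.455, -0.988)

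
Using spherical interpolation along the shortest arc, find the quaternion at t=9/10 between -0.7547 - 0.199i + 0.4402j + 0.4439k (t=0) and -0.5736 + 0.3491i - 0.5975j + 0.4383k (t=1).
-0.6467 + 0.3062i - 0.5109j + 0.4765k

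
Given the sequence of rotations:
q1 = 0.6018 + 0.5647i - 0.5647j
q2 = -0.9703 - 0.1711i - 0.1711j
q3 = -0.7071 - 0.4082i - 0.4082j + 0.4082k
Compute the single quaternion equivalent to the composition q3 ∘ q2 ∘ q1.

q2 · q1 = -0.5839 - 0.6509i + 0.445j + 0.1932k
q3 · q2 · q1 = 0.25 + 0.4381i - 0.2631j - 0.8223k
0.25 + 0.4381i - 0.2631j - 0.8223k


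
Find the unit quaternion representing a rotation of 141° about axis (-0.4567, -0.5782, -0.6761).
0.3338 - 0.4305i - 0.545j - 0.6373k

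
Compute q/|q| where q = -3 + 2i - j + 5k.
-0.4804 + 0.3203i - 0.1601j + 0.8006k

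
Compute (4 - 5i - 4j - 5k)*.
4 + 5i + 4j + 5k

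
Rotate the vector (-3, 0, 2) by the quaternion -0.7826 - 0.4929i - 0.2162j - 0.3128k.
(-0.839, -3.381, 0.931)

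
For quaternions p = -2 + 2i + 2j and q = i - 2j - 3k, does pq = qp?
No: pq = 2 - 8i + 10j ≠ 2 + 4i - 2j + 12k = qp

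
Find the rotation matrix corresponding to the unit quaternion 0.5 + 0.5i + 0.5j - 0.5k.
[[0, 1, 0], [0, 0, -1], [-1, 0, 0]]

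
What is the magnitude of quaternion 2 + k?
√5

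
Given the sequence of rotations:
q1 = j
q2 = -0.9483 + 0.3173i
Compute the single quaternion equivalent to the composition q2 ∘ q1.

q2 · q1 = -0.9483j + 0.3173k
-0.9483j + 0.3173k


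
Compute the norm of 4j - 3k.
5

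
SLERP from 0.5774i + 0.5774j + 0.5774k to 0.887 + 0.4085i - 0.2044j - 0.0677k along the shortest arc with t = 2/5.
0.5 + 0.6822i + 0.3367j + 0.4138k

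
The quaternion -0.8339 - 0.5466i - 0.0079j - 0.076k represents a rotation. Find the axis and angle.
axis = (-0.9904, -0.0143, -0.1377), θ = 293°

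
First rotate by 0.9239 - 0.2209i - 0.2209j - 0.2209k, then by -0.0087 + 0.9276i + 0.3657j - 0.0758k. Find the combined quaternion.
0.2609 + 0.7614i + 0.5614j - 0.1922k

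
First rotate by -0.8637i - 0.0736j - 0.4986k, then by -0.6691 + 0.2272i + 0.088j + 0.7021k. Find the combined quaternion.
0.5528 + 0.5857i - 0.4439j + 0.3929k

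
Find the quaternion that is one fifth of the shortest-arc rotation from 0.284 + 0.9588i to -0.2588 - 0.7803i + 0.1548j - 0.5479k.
0.2873 + 0.9502i - 0.0329j + 0.1163k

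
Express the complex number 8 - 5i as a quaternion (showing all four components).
8 - 5i + 0j + 0k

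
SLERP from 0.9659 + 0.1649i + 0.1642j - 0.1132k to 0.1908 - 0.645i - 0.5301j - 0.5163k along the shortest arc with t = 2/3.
0.6319 - 0.4682i - 0.3708j - 0.494k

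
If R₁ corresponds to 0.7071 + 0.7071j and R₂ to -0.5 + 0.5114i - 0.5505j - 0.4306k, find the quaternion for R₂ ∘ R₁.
0.0357 + 0.6661i - 0.7428j + 0.0571k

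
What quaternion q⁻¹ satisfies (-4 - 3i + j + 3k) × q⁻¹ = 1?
-0.1143 + 0.0857i - 0.0286j - 0.0857k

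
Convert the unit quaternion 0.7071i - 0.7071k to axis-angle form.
axis = (√2/2, 0, -√2/2), θ = π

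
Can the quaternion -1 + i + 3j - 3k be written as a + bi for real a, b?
No. The quaternion -1 + i + 3j - 3k has j-coefficient y = 3 and k-coefficient z = -3, not both zero, so it does not lie in the complex subalgebra spanned by 1 and i.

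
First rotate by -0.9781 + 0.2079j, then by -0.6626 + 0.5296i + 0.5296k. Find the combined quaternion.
0.6481 - 0.6281i - 0.1378j - 0.4079k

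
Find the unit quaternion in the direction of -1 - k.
-0.7071 - 0.7071k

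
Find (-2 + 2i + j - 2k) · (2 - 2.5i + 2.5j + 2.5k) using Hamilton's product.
3.5 + 16.5i - 3j - 1.5k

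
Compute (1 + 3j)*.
1 - 3j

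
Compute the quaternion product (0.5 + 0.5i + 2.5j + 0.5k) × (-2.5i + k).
0.75 + 1.25i - 1.75j + 6.75k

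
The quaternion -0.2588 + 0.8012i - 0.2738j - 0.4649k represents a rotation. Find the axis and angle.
axis = (0.8295, -0.2835, -0.4813), θ = 7π/6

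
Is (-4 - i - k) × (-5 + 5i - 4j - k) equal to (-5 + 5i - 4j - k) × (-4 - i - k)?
No: pq = 24 - 19i + 10j + 13k ≠ 24 - 11i + 22j + 5k = qp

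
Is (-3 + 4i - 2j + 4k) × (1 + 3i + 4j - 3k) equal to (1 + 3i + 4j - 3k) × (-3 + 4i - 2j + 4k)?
No: pq = 5 - 15i + 10j + 35k ≠ 5 + 5i - 38j - 9k = qp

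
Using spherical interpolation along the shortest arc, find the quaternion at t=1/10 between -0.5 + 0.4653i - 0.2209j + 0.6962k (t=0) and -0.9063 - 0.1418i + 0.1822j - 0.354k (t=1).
-0.6206 + 0.4325i - 0.1884j + 0.6263k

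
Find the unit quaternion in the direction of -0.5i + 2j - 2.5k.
-0.1543i + 0.6172j - 0.7715k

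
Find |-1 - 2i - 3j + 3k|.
√23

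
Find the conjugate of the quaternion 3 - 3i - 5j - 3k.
3 + 3i + 5j + 3k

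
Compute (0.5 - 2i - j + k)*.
0.5 + 2i + j - k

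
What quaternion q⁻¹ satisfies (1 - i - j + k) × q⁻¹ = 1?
0.25 + 0.25i + 0.25j - 0.25k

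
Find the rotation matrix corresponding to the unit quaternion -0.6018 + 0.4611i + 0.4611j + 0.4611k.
[[0.1495, 0.9802, -0.1298], [-0.1298, 0.1495, 0.9802], [0.9802, -0.1298, 0.1495]]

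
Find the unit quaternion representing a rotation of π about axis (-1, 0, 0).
-i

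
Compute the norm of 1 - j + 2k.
√6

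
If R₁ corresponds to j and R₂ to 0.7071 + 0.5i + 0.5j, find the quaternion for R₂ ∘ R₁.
-0.5 + 0.7071j + 0.5k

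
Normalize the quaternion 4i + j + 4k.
0.6963i + 0.1741j + 0.6963k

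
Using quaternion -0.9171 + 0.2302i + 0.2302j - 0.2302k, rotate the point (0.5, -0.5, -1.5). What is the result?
(1.344, -0.604, -0.76)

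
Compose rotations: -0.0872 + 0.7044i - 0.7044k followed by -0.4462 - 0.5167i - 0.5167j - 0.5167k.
0.0389 + 0.0947i - 0.6829j + 0.7233k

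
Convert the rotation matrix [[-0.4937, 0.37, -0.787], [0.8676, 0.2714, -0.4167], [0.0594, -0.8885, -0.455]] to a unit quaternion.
-0.284 + 0.4153i + 0.745j - 0.438k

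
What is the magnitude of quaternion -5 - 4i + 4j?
√57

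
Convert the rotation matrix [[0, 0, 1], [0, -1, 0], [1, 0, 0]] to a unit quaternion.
0.7071i + 0.7071k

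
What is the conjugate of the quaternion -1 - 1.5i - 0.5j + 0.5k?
-1 + 1.5i + 0.5j - 0.5k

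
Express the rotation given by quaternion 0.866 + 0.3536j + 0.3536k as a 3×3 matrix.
[[0.4999, -0.6124, 0.6124], [0.6124, 0.7499, 0.2501], [-0.6124, 0.2501, 0.7499]]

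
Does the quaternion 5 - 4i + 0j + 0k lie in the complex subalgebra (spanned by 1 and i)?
Yes. The quaternion 5 - 4i has j- and k-coefficients y = z = 0, so it lies in the complex subalgebra spanned by 1 and i.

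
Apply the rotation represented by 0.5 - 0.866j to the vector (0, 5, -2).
(1.732, 5, 1)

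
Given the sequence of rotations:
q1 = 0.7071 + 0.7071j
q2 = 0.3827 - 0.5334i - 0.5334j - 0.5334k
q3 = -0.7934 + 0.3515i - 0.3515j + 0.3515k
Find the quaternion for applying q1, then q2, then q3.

q2 · q1 = 0.6478 - 0.1066j - 0.7543k
q3 · q2 · q1 = -0.2863 + 0.5303i + 0.122j + 0.7887k
-0.2863 + 0.5303i + 0.122j + 0.7887k


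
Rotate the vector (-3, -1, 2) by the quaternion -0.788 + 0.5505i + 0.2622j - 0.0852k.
(-3.712, -0.002, 0.467)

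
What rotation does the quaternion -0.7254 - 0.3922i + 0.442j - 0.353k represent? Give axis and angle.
axis = (-0.5698, 0.6421, -0.5128), θ = 273°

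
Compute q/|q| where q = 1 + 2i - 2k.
0.3333 + 0.6667i - 0.6667k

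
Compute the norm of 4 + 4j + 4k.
√48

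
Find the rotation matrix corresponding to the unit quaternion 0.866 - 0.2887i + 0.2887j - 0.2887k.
[[0.6666, 0.3333, 0.6667], [-0.6667, 0.6666, 0.3333], [-0.3333, -0.6667, 0.6666]]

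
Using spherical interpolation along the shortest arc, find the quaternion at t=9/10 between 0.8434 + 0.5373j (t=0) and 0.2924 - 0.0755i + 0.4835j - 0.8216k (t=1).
0.3745 - 0.0705i + 0.5161j - 0.7671k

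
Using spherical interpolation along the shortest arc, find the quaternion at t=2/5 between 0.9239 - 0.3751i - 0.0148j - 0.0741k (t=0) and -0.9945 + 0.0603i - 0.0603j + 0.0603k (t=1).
0.965 - 0.2523i + 0.0155j - 0.0695k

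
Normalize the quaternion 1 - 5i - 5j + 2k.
0.1348 - 0.6742i - 0.6742j + 0.2697k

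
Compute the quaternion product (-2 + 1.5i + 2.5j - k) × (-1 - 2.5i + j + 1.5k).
4.75 + 8.25i - 4.25j + 5.75k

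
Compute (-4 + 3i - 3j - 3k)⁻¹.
-0.093 - 0.0698i + 0.0698j + 0.0698k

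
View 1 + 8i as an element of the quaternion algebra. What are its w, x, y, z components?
1 + 8i + 0j + 0k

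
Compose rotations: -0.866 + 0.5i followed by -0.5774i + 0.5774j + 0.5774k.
0.2887 + 0.5i - 0.2113j - 0.7887k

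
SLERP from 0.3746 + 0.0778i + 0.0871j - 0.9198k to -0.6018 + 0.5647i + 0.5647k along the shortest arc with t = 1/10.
0.4112 + 0.0087i + 0.08j - 0.908k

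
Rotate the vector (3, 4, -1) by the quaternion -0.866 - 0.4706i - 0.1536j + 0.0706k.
(3.696, 3.092, 1.666)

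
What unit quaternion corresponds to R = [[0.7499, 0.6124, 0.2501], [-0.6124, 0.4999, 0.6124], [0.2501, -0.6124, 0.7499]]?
0.866 - 0.3536i - 0.3536k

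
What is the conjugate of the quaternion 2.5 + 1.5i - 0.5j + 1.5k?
2.5 - 1.5i + 0.5j - 1.5k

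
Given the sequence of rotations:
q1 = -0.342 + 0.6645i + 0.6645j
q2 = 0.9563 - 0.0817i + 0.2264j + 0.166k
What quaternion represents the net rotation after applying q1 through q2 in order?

q2 · q1 = -0.4232 + 0.5531i + 0.6683j - 0.2615k
-0.4232 + 0.5531i + 0.6683j - 0.2615k


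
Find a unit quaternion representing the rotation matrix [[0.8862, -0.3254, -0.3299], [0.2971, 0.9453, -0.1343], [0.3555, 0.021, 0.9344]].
0.9703 + 0.04i - 0.1766j + 0.1604k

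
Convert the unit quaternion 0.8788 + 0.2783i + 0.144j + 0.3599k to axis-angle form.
axis = (0.5832, 0.3018, 0.7542), θ = 57°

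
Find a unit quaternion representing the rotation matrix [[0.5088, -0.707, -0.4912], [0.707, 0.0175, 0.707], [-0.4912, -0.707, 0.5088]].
0.7133 - 0.4956i + 0.4956k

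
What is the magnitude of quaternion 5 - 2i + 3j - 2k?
√42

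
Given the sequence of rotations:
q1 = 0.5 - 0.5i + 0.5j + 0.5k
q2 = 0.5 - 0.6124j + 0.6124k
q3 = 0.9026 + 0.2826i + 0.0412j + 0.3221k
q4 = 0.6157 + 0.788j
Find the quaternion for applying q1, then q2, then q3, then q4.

q2 · q1 = 0.25 - 0.8624i - 0.3624j + 0.25k
q3 · q2 · q1 = 0.4038 - 0.5807i - 0.6652j + 0.2393k
q4 · q3 · q2 · q1 = 0.7728 - 0.169i - 0.0914j + 0.6049k
0.7728 - 0.169i - 0.0914j + 0.6049k


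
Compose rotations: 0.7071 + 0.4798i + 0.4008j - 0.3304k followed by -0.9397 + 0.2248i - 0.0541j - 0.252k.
-0.8339 - 0.173i - 0.4615j + 0.2483k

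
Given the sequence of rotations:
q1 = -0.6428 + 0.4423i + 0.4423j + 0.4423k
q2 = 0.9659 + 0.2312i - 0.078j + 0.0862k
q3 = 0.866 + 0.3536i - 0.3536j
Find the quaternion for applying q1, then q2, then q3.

q2 · q1 = -0.7268 + 0.206i + 0.4132j + 0.5086k
q3 · q2 · q1 = -0.5561 - 0.2584i + 0.435j + 0.6594k
-0.5561 - 0.2584i + 0.435j + 0.6594k


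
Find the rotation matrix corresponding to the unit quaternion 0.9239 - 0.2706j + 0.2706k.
[[0.7071, -0.5, -0.5], [0.5, 0.8536, -0.1464], [0.5, -0.1464, 0.8536]]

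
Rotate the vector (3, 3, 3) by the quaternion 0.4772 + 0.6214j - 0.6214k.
(1.925, -3.413, -3.413)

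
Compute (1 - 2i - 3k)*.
1 + 2i + 3k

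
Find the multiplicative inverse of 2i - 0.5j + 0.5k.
-0.4444i + 0.1111j - 0.1111k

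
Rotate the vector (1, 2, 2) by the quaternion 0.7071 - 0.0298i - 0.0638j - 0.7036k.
(1.903, -0.711, 2.208)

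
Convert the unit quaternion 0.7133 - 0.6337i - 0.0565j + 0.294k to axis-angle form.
axis = (-0.9042, -0.0806, 0.4195), θ = 89°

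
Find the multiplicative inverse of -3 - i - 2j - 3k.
-0.1304 + 0.0435i + 0.087j + 0.1304k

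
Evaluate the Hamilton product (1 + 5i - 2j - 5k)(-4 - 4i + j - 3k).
3 - 13i + 44j + 14k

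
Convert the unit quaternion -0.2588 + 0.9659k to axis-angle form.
axis = (0, 0, 1), θ = 7π/6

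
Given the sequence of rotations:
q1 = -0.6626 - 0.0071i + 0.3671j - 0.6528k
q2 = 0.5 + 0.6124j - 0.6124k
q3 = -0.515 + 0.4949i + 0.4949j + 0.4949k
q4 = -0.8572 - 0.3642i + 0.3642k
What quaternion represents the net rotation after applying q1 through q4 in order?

q2 · q1 = -0.9559 - 0.1785i - 0.2179j + 0.0837k
q3 · q2 · q1 = 0.647 - 0.2319i - 0.4906j - 0.5357k
q4 · q3 · q2 · q1 = -0.444 + 0.1418i + 0.141j + 0.8735k
-0.444 + 0.1418i + 0.141j + 0.8735k


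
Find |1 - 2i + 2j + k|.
√10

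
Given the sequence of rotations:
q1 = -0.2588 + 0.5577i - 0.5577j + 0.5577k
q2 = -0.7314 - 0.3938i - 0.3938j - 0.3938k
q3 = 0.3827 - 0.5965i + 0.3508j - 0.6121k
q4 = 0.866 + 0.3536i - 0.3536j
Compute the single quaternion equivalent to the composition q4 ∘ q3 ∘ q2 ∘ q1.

q2 · q1 = 0.4089 - 0.7452i + 0.5098j + 0.1333k
q3 · q2 · q1 = -0.3853 - 0.1703i + 0.8742j - 0.242k
q4 · q3 · q2 · q1 = 0.0357 - 0.1982i + 0.9789j + 0.0393k
0.0357 - 0.1982i + 0.9789j + 0.0393k


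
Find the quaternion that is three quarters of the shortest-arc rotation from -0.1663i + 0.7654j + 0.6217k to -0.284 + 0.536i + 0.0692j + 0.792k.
-0.234 + 0.3909i + 0.29j + 0.8416k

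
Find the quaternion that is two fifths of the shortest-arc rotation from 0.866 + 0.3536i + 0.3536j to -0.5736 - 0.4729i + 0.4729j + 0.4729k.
0.858 + 0.4626i + 0.0178j - 0.2224k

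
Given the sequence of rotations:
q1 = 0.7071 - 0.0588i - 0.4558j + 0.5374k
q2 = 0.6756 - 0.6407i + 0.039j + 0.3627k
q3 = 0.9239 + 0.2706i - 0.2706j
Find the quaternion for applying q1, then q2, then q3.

q2 · q1 = 0.2629 - 0.3065i + 0.0426j + 0.9139k
q3 · q2 · q1 = 0.3374 - 0.4593i - 0.2791j + 0.7729k
0.3374 - 0.4593i - 0.2791j + 0.7729k


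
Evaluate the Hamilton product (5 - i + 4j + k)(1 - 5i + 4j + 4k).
-20 - 14i + 23j + 37k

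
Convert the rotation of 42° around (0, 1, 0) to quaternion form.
0.9336 + 0.3584j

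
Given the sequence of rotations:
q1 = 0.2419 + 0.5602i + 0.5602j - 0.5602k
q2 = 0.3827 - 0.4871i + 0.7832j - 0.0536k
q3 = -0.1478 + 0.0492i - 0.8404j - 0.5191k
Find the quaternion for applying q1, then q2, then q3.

q2 · q1 = -0.1033 - 0.3122i + 0.1009j - 0.939k
q3 · q2 · q1 = -0.372 + 0.8826i + 0.2802j - 0.065k
-0.372 + 0.8826i + 0.2802j - 0.065k


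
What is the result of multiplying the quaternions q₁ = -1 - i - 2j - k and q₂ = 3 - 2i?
-5 - i - 4j - 7k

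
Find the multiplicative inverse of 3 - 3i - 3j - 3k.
0.0833 + 0.0833i + 0.0833j + 0.0833k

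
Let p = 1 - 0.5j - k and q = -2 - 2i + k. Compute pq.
-1 - 2.5i + 3j + 2k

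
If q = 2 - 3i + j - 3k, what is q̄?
2 + 3i - j + 3k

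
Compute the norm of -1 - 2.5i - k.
2.872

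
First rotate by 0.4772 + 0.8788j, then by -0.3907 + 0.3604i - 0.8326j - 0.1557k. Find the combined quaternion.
0.5452 + 0.3088i - 0.7407j + 0.2424k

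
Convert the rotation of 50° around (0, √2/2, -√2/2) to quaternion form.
0.9063 + 0.2988j - 0.2988k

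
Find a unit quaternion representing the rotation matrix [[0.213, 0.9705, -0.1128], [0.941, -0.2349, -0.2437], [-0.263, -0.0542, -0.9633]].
0.061 + 0.7764i + 0.6155j - 0.121k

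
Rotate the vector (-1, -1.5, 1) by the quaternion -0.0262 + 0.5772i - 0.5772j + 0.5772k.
(1.983, 0.559, 0.076)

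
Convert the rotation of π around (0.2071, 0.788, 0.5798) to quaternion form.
0.2071i + 0.788j + 0.5798k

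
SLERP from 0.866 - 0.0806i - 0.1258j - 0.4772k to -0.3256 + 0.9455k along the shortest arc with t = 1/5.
0.7886 - 0.0668i - 0.1042j - 0.6024k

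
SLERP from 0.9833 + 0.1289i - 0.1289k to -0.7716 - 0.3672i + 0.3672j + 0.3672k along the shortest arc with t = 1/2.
0.9115 + 0.2577i - 0.1907j - 0.2577k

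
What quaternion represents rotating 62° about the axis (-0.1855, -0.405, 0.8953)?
0.8572 - 0.0955i - 0.2086j + 0.4611k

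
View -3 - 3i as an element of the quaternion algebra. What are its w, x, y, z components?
-3 - 3i + 0j + 0k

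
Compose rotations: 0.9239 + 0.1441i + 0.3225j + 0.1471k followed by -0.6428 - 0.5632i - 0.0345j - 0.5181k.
-0.4254 - 0.451i - 0.231j - 0.7499k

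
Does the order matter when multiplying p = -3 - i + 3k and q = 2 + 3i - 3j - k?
Yes: pq = -2i + 17j + 12k ≠ -20i + j + 6k = qp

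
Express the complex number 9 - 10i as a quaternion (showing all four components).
9 - 10i + 0j + 0k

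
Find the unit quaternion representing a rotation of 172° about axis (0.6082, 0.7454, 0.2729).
0.0698 + 0.6067i + 0.7436j + 0.2722k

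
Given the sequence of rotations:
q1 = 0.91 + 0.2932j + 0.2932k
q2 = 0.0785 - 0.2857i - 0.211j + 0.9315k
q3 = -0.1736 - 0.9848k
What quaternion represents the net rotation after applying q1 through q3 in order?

q2 · q1 = -0.1398 - 0.595i - 0.0852j + 0.7869k
q3 · q2 · q1 = 0.7992 + 0.0194i + 0.6007j + 0.0011k
0.7992 + 0.0194i + 0.6007j + 0.0011k


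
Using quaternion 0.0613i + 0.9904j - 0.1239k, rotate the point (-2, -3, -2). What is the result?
(1.651, -2.637, 2.705)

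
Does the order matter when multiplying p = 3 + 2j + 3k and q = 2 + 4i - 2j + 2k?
Yes: pq = 4 + 22i + 10j + 4k ≠ 4 + 2i - 14j + 20k = qp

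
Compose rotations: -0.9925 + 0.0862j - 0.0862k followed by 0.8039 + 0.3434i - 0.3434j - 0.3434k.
-0.7979 - 0.2816i + 0.4397j + 0.3011k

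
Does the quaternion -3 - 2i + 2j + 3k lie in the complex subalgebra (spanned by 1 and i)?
No. The quaternion -3 - 2i + 2j + 3k has j-coefficient y = 2 and k-coefficient z = 3, not both zero, so it does not lie in the complex subalgebra spanned by 1 and i.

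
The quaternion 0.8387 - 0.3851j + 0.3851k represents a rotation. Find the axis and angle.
axis = (0, -√2/2, √2/2), θ = 66°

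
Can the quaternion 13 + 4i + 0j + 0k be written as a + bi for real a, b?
Yes. The quaternion 13 + 4i has j- and k-coefficients y = z = 0, so it lies in the complex subalgebra spanned by 1 and i.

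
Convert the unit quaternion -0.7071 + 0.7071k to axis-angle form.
axis = (0, 0, 1), θ = 3π/2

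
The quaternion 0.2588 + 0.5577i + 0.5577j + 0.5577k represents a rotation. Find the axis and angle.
axis = (√3/3, √3/3, √3/3), θ = 5π/6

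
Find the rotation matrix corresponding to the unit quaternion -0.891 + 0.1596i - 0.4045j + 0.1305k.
[[0.6387, 0.1034, 0.7625], [-0.3617, 0.915, 0.1788], [-0.6792, -0.39, 0.6218]]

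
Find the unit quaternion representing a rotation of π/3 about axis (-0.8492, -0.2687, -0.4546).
0.866 - 0.4246i - 0.1343j - 0.2273k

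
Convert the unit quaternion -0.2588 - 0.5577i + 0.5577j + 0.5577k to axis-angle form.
axis = (-√3/3, √3/3, √3/3), θ = 7π/6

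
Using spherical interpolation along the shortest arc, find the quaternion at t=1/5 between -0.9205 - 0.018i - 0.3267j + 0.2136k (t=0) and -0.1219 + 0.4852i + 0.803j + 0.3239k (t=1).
-0.8205 - 0.1589i - 0.5392j + 0.1038k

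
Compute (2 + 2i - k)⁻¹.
0.2222 - 0.2222i + 0.1111k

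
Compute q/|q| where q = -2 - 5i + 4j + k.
-0.2949 - 0.7372i + 0.5898j + 0.1474k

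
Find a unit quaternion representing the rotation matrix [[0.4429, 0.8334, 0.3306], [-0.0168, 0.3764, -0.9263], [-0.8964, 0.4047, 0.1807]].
0.7071 + 0.4706i + 0.4338j - 0.3006k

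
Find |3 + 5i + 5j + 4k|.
√75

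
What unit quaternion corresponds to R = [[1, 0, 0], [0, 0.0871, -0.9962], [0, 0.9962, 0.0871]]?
0.7373 + 0.6756i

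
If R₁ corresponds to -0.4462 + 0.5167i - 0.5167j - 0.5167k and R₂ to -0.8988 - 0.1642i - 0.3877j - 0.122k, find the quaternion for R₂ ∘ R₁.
0.2225 - 0.2539i + 0.4895j + 0.804k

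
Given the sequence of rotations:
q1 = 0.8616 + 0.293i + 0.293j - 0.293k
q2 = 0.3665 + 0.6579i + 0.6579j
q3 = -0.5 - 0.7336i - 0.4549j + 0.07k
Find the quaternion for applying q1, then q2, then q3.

q2 · q1 = -0.0698 + 0.4815i + 0.867j - 0.1074k
q3 · q2 · q1 = 0.79 - 0.2014i - 0.4468j - 0.3682k
0.79 - 0.2014i - 0.4468j - 0.3682k


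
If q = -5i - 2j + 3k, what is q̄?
5i + 2j - 3k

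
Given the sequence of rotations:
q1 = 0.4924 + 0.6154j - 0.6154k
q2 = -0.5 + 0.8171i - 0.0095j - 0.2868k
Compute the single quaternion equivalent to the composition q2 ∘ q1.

q2 · q1 = -0.4169 + 0.5847i + 0.1905j + 0.6693k
-0.4169 + 0.5847i + 0.1905j + 0.6693k


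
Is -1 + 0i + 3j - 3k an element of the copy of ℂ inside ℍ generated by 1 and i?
No. The quaternion -1 + 3j - 3k has j-coefficient y = 3 and k-coefficient z = -3, not both zero, so it does not lie in the complex subalgebra spanned by 1 and i.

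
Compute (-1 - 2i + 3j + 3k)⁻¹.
-0.0435 + 0.087i - 0.1304j - 0.1304k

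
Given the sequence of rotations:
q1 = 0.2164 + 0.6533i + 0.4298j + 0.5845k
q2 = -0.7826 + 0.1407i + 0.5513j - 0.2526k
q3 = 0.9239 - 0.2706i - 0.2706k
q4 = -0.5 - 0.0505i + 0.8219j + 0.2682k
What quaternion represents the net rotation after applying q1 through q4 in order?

q2 · q1 = -0.3506 - 0.05i - 0.4643j - 0.8118k
q3 · q2 · q1 = -0.5571 - 0.077i - 0.6351j - 0.5295k
q4 · q3 · q2 · q1 = 0.9387 - 0.1982i - 0.1877j + 0.2107k
0.9387 - 0.1982i - 0.1877j + 0.2107k


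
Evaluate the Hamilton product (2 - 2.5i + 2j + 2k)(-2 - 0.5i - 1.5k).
-2.25 + i - 8.75j - 6k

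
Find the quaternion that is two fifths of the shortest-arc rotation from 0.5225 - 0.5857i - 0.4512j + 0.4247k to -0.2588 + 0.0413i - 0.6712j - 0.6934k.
0.5384 - 0.4682i + 0.0217j + 0.7003k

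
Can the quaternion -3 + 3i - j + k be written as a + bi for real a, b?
No. The quaternion -3 + 3i - j + k has j-coefficient y = -1 and k-coefficient z = 1, not both zero, so it does not lie in the complex subalgebra spanned by 1 and i.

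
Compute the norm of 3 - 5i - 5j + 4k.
√75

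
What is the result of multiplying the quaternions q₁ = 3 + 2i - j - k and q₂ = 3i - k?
-7 + 10i - j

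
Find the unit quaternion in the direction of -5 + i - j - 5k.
-0.6934 + 0.1387i - 0.1387j - 0.6934k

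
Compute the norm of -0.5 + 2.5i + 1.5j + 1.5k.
√11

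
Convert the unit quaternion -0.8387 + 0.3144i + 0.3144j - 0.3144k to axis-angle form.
axis = (√3/3, √3/3, -√3/3), θ = 294°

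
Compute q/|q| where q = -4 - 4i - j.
-0.6963 - 0.6963i - 0.1741j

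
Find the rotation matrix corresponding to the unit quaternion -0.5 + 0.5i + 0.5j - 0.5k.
[[0, 0, -1], [1, 0, 0], [0, -1, 0]]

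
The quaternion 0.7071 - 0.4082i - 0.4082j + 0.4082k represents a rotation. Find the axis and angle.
axis = (-√3/3, -√3/3, √3/3), θ = π/2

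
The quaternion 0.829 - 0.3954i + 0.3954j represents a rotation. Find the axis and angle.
axis = (-√2/2, √2/2, 0), θ = 68°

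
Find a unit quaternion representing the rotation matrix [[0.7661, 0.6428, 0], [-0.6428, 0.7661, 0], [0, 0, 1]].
0.9397 - 0.342k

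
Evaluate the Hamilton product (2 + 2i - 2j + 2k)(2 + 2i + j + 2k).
-2 + 2i - 2j + 14k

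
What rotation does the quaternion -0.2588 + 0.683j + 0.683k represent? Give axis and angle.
axis = (0, √2/2, √2/2), θ = 7π/6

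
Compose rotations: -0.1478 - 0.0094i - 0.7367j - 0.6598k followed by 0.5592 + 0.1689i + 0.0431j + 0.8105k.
0.4855 + 0.5384i - 0.3145j - 0.6128k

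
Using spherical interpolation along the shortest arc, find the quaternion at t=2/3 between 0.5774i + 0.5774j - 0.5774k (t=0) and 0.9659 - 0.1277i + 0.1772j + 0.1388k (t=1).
-0.8205 + 0.3889i + 0.1299j - 0.3983k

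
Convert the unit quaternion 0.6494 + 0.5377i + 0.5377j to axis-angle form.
axis = (√2/2, √2/2, 0), θ = 99°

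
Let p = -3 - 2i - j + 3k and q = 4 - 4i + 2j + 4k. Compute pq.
-30 - 6i - 14j - 8k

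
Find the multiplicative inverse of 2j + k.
-0.4j - 0.2k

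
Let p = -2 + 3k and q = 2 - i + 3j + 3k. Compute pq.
-13 - 7i - 9j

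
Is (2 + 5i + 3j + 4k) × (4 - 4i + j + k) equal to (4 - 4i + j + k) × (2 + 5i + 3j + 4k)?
No: pq = 21 + 11i - 7j + 35k ≠ 21 + 13i + 35j + k = qp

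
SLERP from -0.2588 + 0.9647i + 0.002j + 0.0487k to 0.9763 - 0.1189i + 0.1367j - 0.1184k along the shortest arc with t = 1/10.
-0.3694 + 0.9271i - 0.0156j + 0.0612k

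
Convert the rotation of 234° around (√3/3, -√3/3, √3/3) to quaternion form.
-0.454 + 0.5144i - 0.5144j + 0.5144k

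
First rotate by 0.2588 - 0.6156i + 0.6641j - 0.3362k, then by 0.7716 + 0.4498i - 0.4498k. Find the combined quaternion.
0.3254 - 0.0599i + 0.9405j - 0.0771k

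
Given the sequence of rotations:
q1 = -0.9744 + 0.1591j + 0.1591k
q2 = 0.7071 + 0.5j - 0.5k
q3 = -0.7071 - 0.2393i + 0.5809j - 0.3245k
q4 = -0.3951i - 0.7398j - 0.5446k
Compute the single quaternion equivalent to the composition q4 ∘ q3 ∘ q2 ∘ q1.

q2 · q1 = -0.689 + 0.1591i - 0.3747j + 0.5997k
q3 · q2 · q1 = 0.9375 + 0.2792i - 0.0434j - 0.2032k
q4 · q3 · q2 · q1 = -0.0325 - 0.2437i - 0.9259j - 0.2869k
-0.0325 - 0.2437i - 0.9259j - 0.2869k


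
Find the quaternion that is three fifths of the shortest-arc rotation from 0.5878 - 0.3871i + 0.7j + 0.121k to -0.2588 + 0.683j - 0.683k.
0.1159 - 0.2018i + 0.8675j - 0.4396k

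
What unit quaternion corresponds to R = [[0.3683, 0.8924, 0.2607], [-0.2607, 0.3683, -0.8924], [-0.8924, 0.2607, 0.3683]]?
0.7254 + 0.3974i + 0.3974j - 0.3974k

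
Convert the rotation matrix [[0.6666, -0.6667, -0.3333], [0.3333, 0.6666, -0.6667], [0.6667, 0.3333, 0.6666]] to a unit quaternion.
0.866 + 0.2887i - 0.2887j + 0.2887k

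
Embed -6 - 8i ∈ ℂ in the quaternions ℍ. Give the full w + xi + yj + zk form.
-6 - 8i + 0j + 0k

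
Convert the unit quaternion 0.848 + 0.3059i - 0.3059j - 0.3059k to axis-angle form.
axis = (√3/3, -√3/3, -√3/3), θ = 64°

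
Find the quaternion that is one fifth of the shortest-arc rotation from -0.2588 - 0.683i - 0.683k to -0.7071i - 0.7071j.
-0.2227 - 0.7587i - 0.171j - 0.5878k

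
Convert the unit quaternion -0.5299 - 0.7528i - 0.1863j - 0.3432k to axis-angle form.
axis = (-0.8877, -0.2197, -0.4047), θ = 244°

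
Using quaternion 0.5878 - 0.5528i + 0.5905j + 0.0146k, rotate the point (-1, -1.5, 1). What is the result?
(1.381, 0.72, 1.351)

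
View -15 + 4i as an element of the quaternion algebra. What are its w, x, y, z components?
-15 + 4i + 0j + 0k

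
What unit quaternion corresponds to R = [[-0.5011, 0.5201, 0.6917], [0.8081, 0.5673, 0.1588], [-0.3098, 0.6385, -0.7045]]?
0.3007 + 0.3988i + 0.8326j + 0.2394k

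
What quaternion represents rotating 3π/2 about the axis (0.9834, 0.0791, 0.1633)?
-0.7071 + 0.6954i + 0.0559j + 0.1155k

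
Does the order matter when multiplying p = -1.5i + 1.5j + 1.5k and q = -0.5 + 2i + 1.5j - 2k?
Yes: pq = 3.75 - 4.5i - 0.75j - 6k ≠ 3.75 + 6i - 0.75j + 4.5k = qp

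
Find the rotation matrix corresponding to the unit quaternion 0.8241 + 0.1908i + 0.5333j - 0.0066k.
[[0.4311, 0.2144, 0.8765], [0.1926, 0.9271, -0.3215], [-0.8815, 0.3074, 0.3584]]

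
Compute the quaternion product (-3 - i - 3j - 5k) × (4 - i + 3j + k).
1 + 11i - 15j - 29k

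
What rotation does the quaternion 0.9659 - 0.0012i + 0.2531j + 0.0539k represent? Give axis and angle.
axis = (-0.0046, 0.9781, 0.2083), θ = π/6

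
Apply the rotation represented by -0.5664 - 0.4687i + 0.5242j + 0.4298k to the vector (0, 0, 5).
(-4.984, -0.402, 0.055)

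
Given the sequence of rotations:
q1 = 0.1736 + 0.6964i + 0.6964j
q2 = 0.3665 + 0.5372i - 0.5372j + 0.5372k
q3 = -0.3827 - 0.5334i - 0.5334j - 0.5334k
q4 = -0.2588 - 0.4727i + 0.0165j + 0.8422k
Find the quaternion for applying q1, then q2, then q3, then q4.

q2 · q1 = 0.0636 - 0.0256i + 0.5361j + 0.8415k
q3 · q2 · q1 = 0.6968 - 0.187i + 0.2234j - 0.6556k
q4 · q3 · q2 · q1 = 0.2797 - 0.4799i - 0.5137j + 0.654k
0.2797 - 0.4799i - 0.5137j + 0.654k


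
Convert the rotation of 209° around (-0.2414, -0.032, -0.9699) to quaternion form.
-0.2504 - 0.2337i - 0.031j - 0.939k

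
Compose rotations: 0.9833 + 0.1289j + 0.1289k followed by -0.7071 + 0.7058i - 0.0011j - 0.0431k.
-0.6896 + 0.6994i - 0.1832j - 0.0425k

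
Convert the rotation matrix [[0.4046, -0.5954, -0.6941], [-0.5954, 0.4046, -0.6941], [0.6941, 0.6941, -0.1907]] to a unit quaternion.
0.6361 + 0.5456i - 0.5456j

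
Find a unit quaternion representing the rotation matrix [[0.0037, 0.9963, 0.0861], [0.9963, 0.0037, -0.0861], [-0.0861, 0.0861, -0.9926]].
0.061 + 0.7058i + 0.7058j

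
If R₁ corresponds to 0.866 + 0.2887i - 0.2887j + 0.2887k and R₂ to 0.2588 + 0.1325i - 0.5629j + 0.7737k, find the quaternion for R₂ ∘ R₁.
-0.2 + 0.2503i - 0.3771j + 0.869k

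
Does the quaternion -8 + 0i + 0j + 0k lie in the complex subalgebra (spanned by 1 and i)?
Yes. The quaternion -8 has j- and k-coefficients y = z = 0, so it lies in the complex subalgebra spanned by 1 and i.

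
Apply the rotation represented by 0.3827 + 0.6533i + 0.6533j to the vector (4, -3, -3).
(-3.475, 4.475, -1.379)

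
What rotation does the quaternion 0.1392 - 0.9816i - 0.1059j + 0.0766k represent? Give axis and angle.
axis = (-0.9913, -0.1069, 0.0774), θ = 164°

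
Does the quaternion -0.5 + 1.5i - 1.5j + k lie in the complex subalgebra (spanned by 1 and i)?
No. The quaternion -0.5 + 1.5i - 1.5j + k has j-coefficient y = -1.5 and k-coefficient z = 1, not both zero, so it does not lie in the complex subalgebra spanned by 1 and i.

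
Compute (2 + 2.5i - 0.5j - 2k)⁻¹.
0.1379 - 0.1724i + 0.0345j + 0.1379k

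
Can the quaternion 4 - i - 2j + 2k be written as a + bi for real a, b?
No. The quaternion 4 - i - 2j + 2k has j-coefficient y = -2 and k-coefficient z = 2, not both zero, so it does not lie in the complex subalgebra spanned by 1 and i.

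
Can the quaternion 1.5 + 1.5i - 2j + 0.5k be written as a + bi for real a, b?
No. The quaternion 1.5 + 1.5i - 2j + 0.5k has j-coefficient y = -2 and k-coefficient z = 0.5, not both zero, so it does not lie in the complex subalgebra spanned by 1 and i.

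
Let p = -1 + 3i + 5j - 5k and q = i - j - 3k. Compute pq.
-13 - 21i + 5j - 5k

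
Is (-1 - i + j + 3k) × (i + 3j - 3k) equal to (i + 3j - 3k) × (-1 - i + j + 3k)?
No: pq = 7 - 13i - 3j - k ≠ 7 + 11i - 3j + 7k = qp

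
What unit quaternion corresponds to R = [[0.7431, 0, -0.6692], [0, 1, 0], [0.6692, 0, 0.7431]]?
0.9336 - 0.3584j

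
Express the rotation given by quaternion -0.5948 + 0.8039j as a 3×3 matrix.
[[-0.2925, 0, -0.9563], [0, 1, 0], [0.9563, 0, -0.2925]]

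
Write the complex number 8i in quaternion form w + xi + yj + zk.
0 + 8i + 0j + 0k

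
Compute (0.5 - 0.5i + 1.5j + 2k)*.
0.5 + 0.5i - 1.5j - 2k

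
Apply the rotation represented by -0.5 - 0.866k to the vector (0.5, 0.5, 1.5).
(-0.683, 0.183, 1.5)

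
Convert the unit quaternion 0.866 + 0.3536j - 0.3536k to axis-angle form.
axis = (0, √2/2, -√2/2), θ = π/3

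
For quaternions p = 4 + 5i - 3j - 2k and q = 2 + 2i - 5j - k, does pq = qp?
No: pq = -19 + 11i - 25j - 27k ≠ -19 + 25i - 27j + 11k = qp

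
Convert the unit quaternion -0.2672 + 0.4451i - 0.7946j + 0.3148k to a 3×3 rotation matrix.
[[-0.461, -0.5391, 0.7049], [-0.8756, 0.4056, -0.2624], [-0.1444, -0.7381, -0.659]]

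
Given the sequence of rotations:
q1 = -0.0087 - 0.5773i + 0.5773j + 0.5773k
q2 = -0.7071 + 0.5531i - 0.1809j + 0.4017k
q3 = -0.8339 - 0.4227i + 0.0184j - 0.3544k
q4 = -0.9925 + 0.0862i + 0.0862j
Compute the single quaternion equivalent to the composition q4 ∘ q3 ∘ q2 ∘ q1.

q2 · q1 = 0.198 + 0.0671i - 0.9578j - 0.1968k
q3 · q2 · q1 = -0.1889 - 0.4827i + 0.6954j + 0.4976k
q4 · q3 · q2 · q1 = 0.1691 + 0.5057i - 0.7494j - 0.3923k
0.1691 + 0.5057i - 0.7494j - 0.3923k


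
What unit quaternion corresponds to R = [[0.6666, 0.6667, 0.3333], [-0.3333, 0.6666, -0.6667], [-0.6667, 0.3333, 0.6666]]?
0.866 + 0.2887i + 0.2887j - 0.2887k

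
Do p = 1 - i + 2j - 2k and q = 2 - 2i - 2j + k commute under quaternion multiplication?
No: pq = 6 - 6i + 7j + 3k ≠ 6 - 2i - 3j - 9k = qp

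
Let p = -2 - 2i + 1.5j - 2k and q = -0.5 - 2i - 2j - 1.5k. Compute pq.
-3 - 1.25i + 4.25j + 11k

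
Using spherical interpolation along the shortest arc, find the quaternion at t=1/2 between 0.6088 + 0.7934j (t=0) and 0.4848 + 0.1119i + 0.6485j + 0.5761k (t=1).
0.5748 + 0.0588i + 0.7579j + 0.3028k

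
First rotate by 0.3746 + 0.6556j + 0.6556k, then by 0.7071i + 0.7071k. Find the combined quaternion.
-0.4636 - 0.1987i - 0.4636j + 0.7285k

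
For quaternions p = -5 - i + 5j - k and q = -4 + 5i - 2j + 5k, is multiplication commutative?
No: pq = 40 + 2i - 10j - 44k ≠ 40 - 44i - 10j + 2k = qp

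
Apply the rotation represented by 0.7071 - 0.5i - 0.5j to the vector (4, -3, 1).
(-0.207, 1.207, 4.95)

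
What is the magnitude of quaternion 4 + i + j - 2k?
√22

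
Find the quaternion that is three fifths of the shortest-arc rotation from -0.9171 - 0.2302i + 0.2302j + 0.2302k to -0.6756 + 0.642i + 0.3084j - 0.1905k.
-0.8896 + 0.3277i + 0.3175j - 0.0212k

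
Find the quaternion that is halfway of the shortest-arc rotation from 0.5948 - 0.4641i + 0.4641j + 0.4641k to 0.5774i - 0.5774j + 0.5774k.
0.3735 - 0.654i + 0.654j - 0.0711k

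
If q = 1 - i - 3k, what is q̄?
1 + i + 3k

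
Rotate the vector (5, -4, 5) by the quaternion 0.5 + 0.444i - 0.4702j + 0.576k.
(3.652, -3.905, 6.117)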